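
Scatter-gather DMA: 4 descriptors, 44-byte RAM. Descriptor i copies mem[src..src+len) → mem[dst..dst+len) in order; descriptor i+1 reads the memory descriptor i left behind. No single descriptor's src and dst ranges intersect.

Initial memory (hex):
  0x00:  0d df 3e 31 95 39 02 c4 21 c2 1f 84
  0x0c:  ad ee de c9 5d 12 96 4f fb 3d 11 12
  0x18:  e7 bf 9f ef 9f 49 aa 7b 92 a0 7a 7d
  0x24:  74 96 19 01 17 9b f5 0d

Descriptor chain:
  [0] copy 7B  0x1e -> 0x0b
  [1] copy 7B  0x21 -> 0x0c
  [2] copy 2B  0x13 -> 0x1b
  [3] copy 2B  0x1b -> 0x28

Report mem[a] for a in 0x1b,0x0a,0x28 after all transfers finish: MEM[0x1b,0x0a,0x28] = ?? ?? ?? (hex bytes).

[0] 0x1e->0x0b len=7 : aa 7b 92 a0 7a 7d 74
[1] 0x21->0x0c len=7 : a0 7a 7d 74 96 19 01
[2] 0x13->0x1b len=2 : 4f fb
[3] 0x1b->0x28 len=2 : 4f fb
query mem[0x1b]=0x4f, mem[0x0a]=0x1f, mem[0x28]=0x4f

MEM[0x1b,0x0a,0x28] = 4f 1f 4f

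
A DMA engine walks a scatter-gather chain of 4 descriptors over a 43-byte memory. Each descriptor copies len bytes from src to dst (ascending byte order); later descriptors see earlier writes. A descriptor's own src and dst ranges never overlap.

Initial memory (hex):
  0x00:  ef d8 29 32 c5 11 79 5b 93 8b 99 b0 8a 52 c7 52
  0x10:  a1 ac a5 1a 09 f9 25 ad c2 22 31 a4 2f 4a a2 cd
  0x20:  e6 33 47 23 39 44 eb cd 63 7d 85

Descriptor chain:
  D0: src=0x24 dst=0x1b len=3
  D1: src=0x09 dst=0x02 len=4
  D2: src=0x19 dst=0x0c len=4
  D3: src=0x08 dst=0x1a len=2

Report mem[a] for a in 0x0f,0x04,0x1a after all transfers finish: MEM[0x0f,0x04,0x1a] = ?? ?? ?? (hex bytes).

D0: mem[0x1b..0x1d] <- [39 44 eb]
D1: mem[0x02..0x05] <- [8b 99 b0 8a]
D2: mem[0x0c..0x0f] <- [22 31 39 44]
D3: mem[0x1a..0x1b] <- [93 8b]
query mem[0x0f]=0x44, mem[0x04]=0xb0, mem[0x1a]=0x93

MEM[0x0f,0x04,0x1a] = 44 b0 93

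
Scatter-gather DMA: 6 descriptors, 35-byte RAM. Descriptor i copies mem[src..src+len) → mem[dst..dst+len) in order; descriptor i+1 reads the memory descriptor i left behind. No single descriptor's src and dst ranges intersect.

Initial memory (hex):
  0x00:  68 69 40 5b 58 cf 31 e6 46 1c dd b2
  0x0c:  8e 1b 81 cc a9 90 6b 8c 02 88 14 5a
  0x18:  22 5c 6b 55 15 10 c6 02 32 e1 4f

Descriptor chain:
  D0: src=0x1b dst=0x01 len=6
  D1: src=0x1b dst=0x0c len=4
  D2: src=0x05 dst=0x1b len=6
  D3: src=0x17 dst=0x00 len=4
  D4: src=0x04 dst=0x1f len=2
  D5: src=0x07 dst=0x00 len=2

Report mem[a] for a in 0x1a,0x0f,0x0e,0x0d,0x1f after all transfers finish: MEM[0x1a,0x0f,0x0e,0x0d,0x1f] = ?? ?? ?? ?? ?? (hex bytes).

  after D0: wrote 6B at 0x01 = 551510c60232
  after D1: wrote 4B at 0x0c = 551510c6
  after D2: wrote 6B at 0x1b = 0232e6461cdd
  after D3: wrote 4B at 0x00 = 5a225c6b
  after D4: wrote 2B at 0x1f = c602
  after D5: wrote 2B at 0x00 = e646
query mem[0x1a]=0x6b, mem[0x0f]=0xc6, mem[0x0e]=0x10, mem[0x0d]=0x15, mem[0x1f]=0xc6

MEM[0x1a,0x0f,0x0e,0x0d,0x1f] = 6b c6 10 15 c6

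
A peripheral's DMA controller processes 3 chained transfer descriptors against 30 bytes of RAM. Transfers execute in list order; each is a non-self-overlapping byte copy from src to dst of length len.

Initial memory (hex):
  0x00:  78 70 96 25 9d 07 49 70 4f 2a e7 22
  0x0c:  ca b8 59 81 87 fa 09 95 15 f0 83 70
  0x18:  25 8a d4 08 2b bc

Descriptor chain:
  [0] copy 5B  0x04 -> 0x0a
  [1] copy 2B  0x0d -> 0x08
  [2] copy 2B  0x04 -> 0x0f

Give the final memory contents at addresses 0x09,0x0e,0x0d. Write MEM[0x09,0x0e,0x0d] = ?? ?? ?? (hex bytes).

MEM[0x09,0x0e,0x0d] = 4f 4f 70

[0] 0x04->0x0a len=5 : 9d 07 49 70 4f
[1] 0x0d->0x08 len=2 : 70 4f
[2] 0x04->0x0f len=2 : 9d 07
query mem[0x09]=0x4f, mem[0x0e]=0x4f, mem[0x0d]=0x70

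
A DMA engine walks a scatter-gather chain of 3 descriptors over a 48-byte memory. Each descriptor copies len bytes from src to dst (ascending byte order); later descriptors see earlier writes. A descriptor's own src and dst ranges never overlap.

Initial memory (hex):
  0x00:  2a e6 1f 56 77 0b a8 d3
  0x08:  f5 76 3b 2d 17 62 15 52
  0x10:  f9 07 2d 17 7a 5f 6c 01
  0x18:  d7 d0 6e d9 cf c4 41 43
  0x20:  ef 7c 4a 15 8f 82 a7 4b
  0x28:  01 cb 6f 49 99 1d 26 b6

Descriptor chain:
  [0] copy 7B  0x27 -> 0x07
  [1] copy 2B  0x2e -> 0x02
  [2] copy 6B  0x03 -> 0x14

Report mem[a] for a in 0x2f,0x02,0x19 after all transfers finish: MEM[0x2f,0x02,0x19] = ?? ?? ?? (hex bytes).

#0 dst[0x07+7] := {0x4b,0x01,0xcb,0x6f,0x49,0x99,0x1d}
#1 dst[0x02+2] := {0x26,0xb6}
#2 dst[0x14+6] := {0xb6,0x77,0x0b,0xa8,0x4b,0x01}
query mem[0x2f]=0xb6, mem[0x02]=0x26, mem[0x19]=0x01

MEM[0x2f,0x02,0x19] = b6 26 01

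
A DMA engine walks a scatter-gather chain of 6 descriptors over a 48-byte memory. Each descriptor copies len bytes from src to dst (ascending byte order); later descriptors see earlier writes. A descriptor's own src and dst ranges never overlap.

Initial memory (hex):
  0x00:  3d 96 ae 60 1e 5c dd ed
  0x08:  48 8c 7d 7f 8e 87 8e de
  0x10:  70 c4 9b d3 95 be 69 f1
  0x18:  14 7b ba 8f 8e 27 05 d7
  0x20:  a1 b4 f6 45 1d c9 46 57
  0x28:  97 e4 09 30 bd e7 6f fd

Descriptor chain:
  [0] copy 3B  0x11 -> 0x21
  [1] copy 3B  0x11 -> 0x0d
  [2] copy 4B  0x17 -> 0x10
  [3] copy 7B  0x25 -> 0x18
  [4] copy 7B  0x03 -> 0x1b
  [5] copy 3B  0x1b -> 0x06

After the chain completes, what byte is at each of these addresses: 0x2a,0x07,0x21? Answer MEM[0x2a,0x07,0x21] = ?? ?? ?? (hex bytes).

D0: mem[0x21..0x23] <- [c4 9b d3]
D1: mem[0x0d..0x0f] <- [c4 9b d3]
D2: mem[0x10..0x13] <- [f1 14 7b ba]
D3: mem[0x18..0x1e] <- [c9 46 57 97 e4 09 30]
D4: mem[0x1b..0x21] <- [60 1e 5c dd ed 48 8c]
D5: mem[0x06..0x08] <- [60 1e 5c]
query mem[0x2a]=0x09, mem[0x07]=0x1e, mem[0x21]=0x8c

MEM[0x2a,0x07,0x21] = 09 1e 8c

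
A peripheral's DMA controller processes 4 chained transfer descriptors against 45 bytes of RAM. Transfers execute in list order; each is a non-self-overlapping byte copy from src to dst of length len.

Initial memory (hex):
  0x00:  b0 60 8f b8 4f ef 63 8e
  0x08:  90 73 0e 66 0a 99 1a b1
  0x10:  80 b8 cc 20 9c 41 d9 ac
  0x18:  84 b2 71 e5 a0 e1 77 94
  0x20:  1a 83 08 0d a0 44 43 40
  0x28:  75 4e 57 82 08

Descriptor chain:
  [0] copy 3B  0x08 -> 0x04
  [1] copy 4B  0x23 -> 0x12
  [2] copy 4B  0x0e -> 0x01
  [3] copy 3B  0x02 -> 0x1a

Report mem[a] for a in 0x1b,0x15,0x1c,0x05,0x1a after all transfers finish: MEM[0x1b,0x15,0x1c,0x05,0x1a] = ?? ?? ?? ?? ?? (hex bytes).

[0] 0x08->0x04 len=3 : 90 73 0e
[1] 0x23->0x12 len=4 : 0d a0 44 43
[2] 0x0e->0x01 len=4 : 1a b1 80 b8
[3] 0x02->0x1a len=3 : b1 80 b8
query mem[0x1b]=0x80, mem[0x15]=0x43, mem[0x1c]=0xb8, mem[0x05]=0x73, mem[0x1a]=0xb1

MEM[0x1b,0x15,0x1c,0x05,0x1a] = 80 43 b8 73 b1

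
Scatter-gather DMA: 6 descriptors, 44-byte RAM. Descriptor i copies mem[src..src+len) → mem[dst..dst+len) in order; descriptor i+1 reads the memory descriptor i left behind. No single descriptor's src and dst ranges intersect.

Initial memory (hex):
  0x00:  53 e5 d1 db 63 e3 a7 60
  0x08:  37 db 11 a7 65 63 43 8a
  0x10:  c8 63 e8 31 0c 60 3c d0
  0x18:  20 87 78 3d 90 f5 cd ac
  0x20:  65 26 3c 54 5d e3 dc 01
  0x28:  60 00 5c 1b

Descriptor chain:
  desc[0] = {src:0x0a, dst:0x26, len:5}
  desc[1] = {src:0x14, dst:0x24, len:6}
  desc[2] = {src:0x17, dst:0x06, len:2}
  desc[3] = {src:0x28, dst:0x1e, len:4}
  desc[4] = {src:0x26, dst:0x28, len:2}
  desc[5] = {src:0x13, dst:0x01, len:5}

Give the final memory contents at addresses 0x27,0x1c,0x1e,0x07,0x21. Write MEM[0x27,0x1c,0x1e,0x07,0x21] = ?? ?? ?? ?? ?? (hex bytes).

  after D0: wrote 5B at 0x26 = 11a7656343
  after D1: wrote 6B at 0x24 = 0c603cd02087
  after D2: wrote 2B at 0x06 = d020
  after D3: wrote 4B at 0x1e = 2087431b
  after D4: wrote 2B at 0x28 = 3cd0
  after D5: wrote 5B at 0x01 = 310c603cd0
query mem[0x27]=0xd0, mem[0x1c]=0x90, mem[0x1e]=0x20, mem[0x07]=0x20, mem[0x21]=0x1b

MEM[0x27,0x1c,0x1e,0x07,0x21] = d0 90 20 20 1b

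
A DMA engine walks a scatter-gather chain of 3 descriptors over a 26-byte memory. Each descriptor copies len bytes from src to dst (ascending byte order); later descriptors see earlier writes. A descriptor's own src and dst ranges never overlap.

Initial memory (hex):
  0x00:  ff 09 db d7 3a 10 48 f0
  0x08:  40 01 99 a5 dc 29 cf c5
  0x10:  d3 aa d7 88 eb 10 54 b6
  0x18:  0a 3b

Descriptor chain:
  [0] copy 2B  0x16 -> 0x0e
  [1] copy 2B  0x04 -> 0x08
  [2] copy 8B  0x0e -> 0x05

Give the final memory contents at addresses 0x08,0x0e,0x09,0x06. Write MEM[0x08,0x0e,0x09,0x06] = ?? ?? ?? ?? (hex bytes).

MEM[0x08,0x0e,0x09,0x06] = aa 54 d7 b6

D0: mem[0x0e..0x0f] <- [54 b6]
D1: mem[0x08..0x09] <- [3a 10]
D2: mem[0x05..0x0c] <- [54 b6 d3 aa d7 88 eb 10]
query mem[0x08]=0xaa, mem[0x0e]=0x54, mem[0x09]=0xd7, mem[0x06]=0xb6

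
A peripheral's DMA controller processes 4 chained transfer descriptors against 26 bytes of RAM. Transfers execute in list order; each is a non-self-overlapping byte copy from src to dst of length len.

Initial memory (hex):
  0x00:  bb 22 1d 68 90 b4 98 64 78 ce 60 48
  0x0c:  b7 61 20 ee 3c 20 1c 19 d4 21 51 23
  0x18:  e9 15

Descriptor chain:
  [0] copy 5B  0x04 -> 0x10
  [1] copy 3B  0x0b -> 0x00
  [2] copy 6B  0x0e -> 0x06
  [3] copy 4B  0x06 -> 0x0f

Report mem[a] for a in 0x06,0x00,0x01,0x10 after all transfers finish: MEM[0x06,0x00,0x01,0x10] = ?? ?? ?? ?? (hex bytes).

#0 dst[0x10+5] := {0x90,0xb4,0x98,0x64,0x78}
#1 dst[0x00+3] := {0x48,0xb7,0x61}
#2 dst[0x06+6] := {0x20,0xee,0x90,0xb4,0x98,0x64}
#3 dst[0x0f+4] := {0x20,0xee,0x90,0xb4}
query mem[0x06]=0x20, mem[0x00]=0x48, mem[0x01]=0xb7, mem[0x10]=0xee

MEM[0x06,0x00,0x01,0x10] = 20 48 b7 ee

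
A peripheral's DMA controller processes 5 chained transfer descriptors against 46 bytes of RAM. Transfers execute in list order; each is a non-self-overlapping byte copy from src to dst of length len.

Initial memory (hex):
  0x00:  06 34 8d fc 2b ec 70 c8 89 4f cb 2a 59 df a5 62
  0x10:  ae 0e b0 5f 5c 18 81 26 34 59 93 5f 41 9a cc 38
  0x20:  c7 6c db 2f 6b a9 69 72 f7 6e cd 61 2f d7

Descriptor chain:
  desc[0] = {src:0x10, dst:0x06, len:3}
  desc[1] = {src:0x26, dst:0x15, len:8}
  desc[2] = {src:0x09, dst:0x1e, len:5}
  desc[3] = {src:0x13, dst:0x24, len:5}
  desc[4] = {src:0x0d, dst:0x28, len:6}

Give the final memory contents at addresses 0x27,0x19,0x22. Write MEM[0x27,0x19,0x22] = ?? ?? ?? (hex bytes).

MEM[0x27,0x19,0x22] = 72 cd df

#0 dst[0x06+3] := {0xae,0x0e,0xb0}
#1 dst[0x15+8] := {0x69,0x72,0xf7,0x6e,0xcd,0x61,0x2f,0xd7}
#2 dst[0x1e+5] := {0x4f,0xcb,0x2a,0x59,0xdf}
#3 dst[0x24+5] := {0x5f,0x5c,0x69,0x72,0xf7}
#4 dst[0x28+6] := {0xdf,0xa5,0x62,0xae,0x0e,0xb0}
query mem[0x27]=0x72, mem[0x19]=0xcd, mem[0x22]=0xdf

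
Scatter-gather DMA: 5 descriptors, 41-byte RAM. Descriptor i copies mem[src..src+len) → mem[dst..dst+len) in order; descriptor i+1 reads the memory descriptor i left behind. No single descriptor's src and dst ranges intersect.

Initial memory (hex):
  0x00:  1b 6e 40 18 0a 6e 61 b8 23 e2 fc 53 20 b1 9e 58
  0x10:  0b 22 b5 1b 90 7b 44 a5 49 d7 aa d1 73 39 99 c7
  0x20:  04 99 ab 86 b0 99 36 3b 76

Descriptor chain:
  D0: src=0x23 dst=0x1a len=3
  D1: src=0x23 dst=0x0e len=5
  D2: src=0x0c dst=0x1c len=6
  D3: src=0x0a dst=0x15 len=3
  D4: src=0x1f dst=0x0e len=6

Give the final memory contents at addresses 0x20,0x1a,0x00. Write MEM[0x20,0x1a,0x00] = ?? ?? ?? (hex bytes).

D0: mem[0x1a..0x1c] <- [86 b0 99]
D1: mem[0x0e..0x12] <- [86 b0 99 36 3b]
D2: mem[0x1c..0x21] <- [20 b1 86 b0 99 36]
D3: mem[0x15..0x17] <- [fc 53 20]
D4: mem[0x0e..0x13] <- [b0 99 36 ab 86 b0]
query mem[0x20]=0x99, mem[0x1a]=0x86, mem[0x00]=0x1b

MEM[0x20,0x1a,0x00] = 99 86 1b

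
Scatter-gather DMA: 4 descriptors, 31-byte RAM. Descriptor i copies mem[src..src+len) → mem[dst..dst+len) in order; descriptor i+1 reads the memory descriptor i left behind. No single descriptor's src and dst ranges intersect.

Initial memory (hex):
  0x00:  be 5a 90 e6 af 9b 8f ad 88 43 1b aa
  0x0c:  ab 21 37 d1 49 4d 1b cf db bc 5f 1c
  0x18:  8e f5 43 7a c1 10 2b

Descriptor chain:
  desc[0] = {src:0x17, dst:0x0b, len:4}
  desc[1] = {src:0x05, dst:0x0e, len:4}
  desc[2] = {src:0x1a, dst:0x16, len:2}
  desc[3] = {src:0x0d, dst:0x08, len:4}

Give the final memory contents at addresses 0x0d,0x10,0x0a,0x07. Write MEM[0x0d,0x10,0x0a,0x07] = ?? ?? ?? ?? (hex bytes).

D0: mem[0x0b..0x0e] <- [1c 8e f5 43]
D1: mem[0x0e..0x11] <- [9b 8f ad 88]
D2: mem[0x16..0x17] <- [43 7a]
D3: mem[0x08..0x0b] <- [f5 9b 8f ad]
query mem[0x0d]=0xf5, mem[0x10]=0xad, mem[0x0a]=0x8f, mem[0x07]=0xad

MEM[0x0d,0x10,0x0a,0x07] = f5 ad 8f ad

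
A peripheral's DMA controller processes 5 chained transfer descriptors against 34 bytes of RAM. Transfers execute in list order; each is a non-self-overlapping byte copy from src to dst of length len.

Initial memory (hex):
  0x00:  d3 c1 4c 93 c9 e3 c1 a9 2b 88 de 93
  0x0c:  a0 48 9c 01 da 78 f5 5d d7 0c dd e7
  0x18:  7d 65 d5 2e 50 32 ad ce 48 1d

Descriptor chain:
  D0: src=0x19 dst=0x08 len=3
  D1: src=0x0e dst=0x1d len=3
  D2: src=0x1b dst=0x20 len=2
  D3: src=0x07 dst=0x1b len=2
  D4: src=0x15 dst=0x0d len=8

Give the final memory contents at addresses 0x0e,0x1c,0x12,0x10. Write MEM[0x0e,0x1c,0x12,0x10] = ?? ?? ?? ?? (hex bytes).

MEM[0x0e,0x1c,0x12,0x10] = dd 65 d5 7d

#0 dst[0x08+3] := {0x65,0xd5,0x2e}
#1 dst[0x1d+3] := {0x9c,0x01,0xda}
#2 dst[0x20+2] := {0x2e,0x50}
#3 dst[0x1b+2] := {0xa9,0x65}
#4 dst[0x0d+8] := {0x0c,0xdd,0xe7,0x7d,0x65,0xd5,0xa9,0x65}
query mem[0x0e]=0xdd, mem[0x1c]=0x65, mem[0x12]=0xd5, mem[0x10]=0x7d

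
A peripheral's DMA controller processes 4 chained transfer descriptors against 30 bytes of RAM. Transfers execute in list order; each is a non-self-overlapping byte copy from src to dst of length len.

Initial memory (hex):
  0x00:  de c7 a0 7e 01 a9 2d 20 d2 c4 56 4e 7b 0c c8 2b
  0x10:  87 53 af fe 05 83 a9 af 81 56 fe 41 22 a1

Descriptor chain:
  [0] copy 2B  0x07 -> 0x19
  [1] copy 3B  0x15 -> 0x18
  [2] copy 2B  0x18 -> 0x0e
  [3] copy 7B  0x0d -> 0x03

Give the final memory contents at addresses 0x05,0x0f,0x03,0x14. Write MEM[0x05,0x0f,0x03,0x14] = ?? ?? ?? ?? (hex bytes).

MEM[0x05,0x0f,0x03,0x14] = a9 a9 0c 05

D0: mem[0x19..0x1a] <- [20 d2]
D1: mem[0x18..0x1a] <- [83 a9 af]
D2: mem[0x0e..0x0f] <- [83 a9]
D3: mem[0x03..0x09] <- [0c 83 a9 87 53 af fe]
query mem[0x05]=0xa9, mem[0x0f]=0xa9, mem[0x03]=0x0c, mem[0x14]=0x05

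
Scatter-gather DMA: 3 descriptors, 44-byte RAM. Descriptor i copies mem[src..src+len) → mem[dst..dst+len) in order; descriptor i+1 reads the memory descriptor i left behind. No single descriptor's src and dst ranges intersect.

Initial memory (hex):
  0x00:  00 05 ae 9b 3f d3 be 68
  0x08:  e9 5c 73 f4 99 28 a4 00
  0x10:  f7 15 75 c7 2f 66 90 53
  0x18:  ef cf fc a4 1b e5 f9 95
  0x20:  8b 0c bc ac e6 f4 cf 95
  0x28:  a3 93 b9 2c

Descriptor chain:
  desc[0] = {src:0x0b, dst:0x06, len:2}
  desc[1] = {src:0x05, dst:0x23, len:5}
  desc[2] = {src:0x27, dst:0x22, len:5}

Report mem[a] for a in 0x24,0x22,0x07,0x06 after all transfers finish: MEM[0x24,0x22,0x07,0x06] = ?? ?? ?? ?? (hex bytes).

[0] 0x0b->0x06 len=2 : f4 99
[1] 0x05->0x23 len=5 : d3 f4 99 e9 5c
[2] 0x27->0x22 len=5 : 5c a3 93 b9 2c
query mem[0x24]=0x93, mem[0x22]=0x5c, mem[0x07]=0x99, mem[0x06]=0xf4

MEM[0x24,0x22,0x07,0x06] = 93 5c 99 f4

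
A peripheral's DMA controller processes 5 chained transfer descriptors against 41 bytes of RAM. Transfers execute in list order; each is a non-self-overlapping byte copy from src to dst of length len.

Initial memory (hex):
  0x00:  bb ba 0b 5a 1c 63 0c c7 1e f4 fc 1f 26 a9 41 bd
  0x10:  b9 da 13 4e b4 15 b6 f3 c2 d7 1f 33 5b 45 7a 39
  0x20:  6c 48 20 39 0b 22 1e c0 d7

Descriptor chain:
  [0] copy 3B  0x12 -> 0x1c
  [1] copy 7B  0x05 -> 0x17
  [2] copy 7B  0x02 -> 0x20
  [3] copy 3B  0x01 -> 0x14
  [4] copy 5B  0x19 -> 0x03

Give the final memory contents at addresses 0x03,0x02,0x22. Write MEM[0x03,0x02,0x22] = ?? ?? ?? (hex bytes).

D0: mem[0x1c..0x1e] <- [13 4e b4]
D1: mem[0x17..0x1d] <- [63 0c c7 1e f4 fc 1f]
D2: mem[0x20..0x26] <- [0b 5a 1c 63 0c c7 1e]
D3: mem[0x14..0x16] <- [ba 0b 5a]
D4: mem[0x03..0x07] <- [c7 1e f4 fc 1f]
query mem[0x03]=0xc7, mem[0x02]=0x0b, mem[0x22]=0x1c

MEM[0x03,0x02,0x22] = c7 0b 1c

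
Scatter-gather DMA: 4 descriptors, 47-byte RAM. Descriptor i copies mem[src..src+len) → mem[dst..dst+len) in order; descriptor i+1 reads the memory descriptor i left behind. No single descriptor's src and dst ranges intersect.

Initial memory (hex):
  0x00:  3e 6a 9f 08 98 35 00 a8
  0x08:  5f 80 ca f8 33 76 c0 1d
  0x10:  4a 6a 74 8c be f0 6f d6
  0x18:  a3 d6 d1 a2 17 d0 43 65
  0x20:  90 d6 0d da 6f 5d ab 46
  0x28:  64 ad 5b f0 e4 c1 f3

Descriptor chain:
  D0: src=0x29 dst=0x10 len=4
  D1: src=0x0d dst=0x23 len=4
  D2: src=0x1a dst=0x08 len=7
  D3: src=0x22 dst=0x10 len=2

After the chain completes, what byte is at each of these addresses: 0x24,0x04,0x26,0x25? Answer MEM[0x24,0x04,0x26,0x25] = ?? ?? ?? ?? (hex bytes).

#0 dst[0x10+4] := {0xad,0x5b,0xf0,0xe4}
#1 dst[0x23+4] := {0x76,0xc0,0x1d,0xad}
#2 dst[0x08+7] := {0xd1,0xa2,0x17,0xd0,0x43,0x65,0x90}
#3 dst[0x10+2] := {0x0d,0x76}
query mem[0x24]=0xc0, mem[0x04]=0x98, mem[0x26]=0xad, mem[0x25]=0x1d

MEM[0x24,0x04,0x26,0x25] = c0 98 ad 1d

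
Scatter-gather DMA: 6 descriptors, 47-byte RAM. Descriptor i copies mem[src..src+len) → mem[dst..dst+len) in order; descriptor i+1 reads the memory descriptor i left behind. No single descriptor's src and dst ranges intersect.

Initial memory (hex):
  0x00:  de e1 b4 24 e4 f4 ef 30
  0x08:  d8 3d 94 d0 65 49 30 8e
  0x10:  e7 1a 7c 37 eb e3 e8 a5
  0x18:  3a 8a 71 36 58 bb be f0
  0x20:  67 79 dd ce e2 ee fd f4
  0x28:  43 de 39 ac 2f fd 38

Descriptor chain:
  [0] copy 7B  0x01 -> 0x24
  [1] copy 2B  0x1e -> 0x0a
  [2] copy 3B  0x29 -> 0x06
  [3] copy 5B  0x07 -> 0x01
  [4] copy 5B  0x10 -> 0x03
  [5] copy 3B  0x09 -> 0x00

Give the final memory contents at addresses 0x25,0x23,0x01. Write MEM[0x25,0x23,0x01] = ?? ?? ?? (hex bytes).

D0: mem[0x24..0x2a] <- [e1 b4 24 e4 f4 ef 30]
D1: mem[0x0a..0x0b] <- [be f0]
D2: mem[0x06..0x08] <- [ef 30 ac]
D3: mem[0x01..0x05] <- [30 ac 3d be f0]
D4: mem[0x03..0x07] <- [e7 1a 7c 37 eb]
D5: mem[0x00..0x02] <- [3d be f0]
query mem[0x25]=0xb4, mem[0x23]=0xce, mem[0x01]=0xbe

MEM[0x25,0x23,0x01] = b4 ce be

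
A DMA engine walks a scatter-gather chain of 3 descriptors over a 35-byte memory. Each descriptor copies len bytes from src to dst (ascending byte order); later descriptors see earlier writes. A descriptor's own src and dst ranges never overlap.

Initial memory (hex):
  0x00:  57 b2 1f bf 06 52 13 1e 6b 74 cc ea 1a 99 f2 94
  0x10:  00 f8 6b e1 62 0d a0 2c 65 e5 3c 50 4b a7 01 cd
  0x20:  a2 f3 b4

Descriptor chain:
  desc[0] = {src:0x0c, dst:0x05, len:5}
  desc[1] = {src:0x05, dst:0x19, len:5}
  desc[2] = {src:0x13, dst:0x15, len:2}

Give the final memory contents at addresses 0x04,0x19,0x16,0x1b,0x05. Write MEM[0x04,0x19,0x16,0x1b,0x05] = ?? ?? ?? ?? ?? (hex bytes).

D0: mem[0x05..0x09] <- [1a 99 f2 94 00]
D1: mem[0x19..0x1d] <- [1a 99 f2 94 00]
D2: mem[0x15..0x16] <- [e1 62]
query mem[0x04]=0x06, mem[0x19]=0x1a, mem[0x16]=0x62, mem[0x1b]=0xf2, mem[0x05]=0x1a

MEM[0x04,0x19,0x16,0x1b,0x05] = 06 1a 62 f2 1a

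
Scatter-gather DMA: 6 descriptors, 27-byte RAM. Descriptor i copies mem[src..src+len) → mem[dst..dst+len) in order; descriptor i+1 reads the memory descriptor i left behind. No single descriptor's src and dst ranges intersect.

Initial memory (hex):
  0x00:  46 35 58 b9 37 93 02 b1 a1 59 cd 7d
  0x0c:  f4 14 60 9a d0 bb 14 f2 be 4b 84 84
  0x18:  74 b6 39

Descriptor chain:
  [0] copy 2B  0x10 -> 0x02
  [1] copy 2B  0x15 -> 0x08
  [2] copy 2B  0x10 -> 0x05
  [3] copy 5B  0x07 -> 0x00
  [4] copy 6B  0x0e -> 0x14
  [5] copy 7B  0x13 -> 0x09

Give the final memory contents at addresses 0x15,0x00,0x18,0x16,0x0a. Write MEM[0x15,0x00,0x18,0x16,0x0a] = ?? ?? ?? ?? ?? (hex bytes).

[0] 0x10->0x02 len=2 : d0 bb
[1] 0x15->0x08 len=2 : 4b 84
[2] 0x10->0x05 len=2 : d0 bb
[3] 0x07->0x00 len=5 : b1 4b 84 cd 7d
[4] 0x0e->0x14 len=6 : 60 9a d0 bb 14 f2
[5] 0x13->0x09 len=7 : f2 60 9a d0 bb 14 f2
query mem[0x15]=0x9a, mem[0x00]=0xb1, mem[0x18]=0x14, mem[0x16]=0xd0, mem[0x0a]=0x60

MEM[0x15,0x00,0x18,0x16,0x0a] = 9a b1 14 d0 60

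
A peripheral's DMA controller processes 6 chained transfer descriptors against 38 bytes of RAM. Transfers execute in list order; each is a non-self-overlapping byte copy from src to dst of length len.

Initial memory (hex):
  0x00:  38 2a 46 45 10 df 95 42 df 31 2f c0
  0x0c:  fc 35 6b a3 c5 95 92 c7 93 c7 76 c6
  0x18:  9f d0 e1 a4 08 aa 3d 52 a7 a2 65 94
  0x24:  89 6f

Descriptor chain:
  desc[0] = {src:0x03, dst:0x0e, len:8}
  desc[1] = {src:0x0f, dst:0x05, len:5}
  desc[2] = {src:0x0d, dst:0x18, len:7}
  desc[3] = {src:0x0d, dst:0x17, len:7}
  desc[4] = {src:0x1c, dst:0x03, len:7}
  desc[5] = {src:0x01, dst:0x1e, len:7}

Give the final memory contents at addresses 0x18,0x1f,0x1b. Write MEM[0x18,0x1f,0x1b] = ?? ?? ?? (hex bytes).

D0: mem[0x0e..0x15] <- [45 10 df 95 42 df 31 2f]
D1: mem[0x05..0x09] <- [10 df 95 42 df]
D2: mem[0x18..0x1e] <- [35 45 10 df 95 42 df]
D3: mem[0x17..0x1d] <- [35 45 10 df 95 42 df]
D4: mem[0x03..0x09] <- [42 df df 52 a7 a2 65]
D5: mem[0x1e..0x24] <- [2a 46 42 df df 52 a7]
query mem[0x18]=0x45, mem[0x1f]=0x46, mem[0x1b]=0x95

MEM[0x18,0x1f,0x1b] = 45 46 95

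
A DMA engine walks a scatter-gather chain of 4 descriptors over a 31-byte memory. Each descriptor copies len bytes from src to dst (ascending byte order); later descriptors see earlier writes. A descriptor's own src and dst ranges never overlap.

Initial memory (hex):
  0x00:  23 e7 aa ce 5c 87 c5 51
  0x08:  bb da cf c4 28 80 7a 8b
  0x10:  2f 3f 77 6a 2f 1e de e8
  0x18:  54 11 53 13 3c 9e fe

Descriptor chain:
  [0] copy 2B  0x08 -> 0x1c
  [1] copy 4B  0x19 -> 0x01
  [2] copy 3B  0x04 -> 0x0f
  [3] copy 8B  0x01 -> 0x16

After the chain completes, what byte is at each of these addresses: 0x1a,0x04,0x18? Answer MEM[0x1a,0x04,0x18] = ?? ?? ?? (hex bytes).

  after D0: wrote 2B at 0x1c = bbda
  after D1: wrote 4B at 0x01 = 115313bb
  after D2: wrote 3B at 0x0f = bb87c5
  after D3: wrote 8B at 0x16 = 115313bb87c551bb
query mem[0x1a]=0x87, mem[0x04]=0xbb, mem[0x18]=0x13

MEM[0x1a,0x04,0x18] = 87 bb 13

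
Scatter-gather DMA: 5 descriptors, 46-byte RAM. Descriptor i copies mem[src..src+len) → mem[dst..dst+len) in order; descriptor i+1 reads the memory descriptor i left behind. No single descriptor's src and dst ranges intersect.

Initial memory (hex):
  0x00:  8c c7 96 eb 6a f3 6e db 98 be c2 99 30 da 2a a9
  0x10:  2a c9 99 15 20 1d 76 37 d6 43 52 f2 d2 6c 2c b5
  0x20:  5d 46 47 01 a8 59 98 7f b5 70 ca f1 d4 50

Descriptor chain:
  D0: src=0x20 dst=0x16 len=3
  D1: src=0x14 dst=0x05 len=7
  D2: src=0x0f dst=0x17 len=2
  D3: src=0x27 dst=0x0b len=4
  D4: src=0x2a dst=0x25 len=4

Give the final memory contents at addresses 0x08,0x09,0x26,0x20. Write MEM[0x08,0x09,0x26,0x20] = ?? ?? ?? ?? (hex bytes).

#0 dst[0x16+3] := {0x5d,0x46,0x47}
#1 dst[0x05+7] := {0x20,0x1d,0x5d,0x46,0x47,0x43,0x52}
#2 dst[0x17+2] := {0xa9,0x2a}
#3 dst[0x0b+4] := {0x7f,0xb5,0x70,0xca}
#4 dst[0x25+4] := {0xca,0xf1,0xd4,0x50}
query mem[0x08]=0x46, mem[0x09]=0x47, mem[0x26]=0xf1, mem[0x20]=0x5d

MEM[0x08,0x09,0x26,0x20] = 46 47 f1 5d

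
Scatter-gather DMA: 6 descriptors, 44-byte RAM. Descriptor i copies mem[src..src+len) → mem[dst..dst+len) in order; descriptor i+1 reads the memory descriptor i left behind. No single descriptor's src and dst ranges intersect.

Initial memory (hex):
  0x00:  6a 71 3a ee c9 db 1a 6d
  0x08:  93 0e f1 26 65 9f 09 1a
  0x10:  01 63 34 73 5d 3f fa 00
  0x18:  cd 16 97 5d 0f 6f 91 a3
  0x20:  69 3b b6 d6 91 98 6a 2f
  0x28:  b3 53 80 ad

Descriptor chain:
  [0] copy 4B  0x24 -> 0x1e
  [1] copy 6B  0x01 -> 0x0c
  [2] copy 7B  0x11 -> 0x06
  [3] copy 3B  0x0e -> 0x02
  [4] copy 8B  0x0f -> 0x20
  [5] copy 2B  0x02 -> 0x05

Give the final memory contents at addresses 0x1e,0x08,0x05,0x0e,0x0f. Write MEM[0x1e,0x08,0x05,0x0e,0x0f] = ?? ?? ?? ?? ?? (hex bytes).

MEM[0x1e,0x08,0x05,0x0e,0x0f] = 91 73 ee ee c9

[0] 0x24->0x1e len=4 : 91 98 6a 2f
[1] 0x01->0x0c len=6 : 71 3a ee c9 db 1a
[2] 0x11->0x06 len=7 : 1a 34 73 5d 3f fa 00
[3] 0x0e->0x02 len=3 : ee c9 db
[4] 0x0f->0x20 len=8 : c9 db 1a 34 73 5d 3f fa
[5] 0x02->0x05 len=2 : ee c9
query mem[0x1e]=0x91, mem[0x08]=0x73, mem[0x05]=0xee, mem[0x0e]=0xee, mem[0x0f]=0xc9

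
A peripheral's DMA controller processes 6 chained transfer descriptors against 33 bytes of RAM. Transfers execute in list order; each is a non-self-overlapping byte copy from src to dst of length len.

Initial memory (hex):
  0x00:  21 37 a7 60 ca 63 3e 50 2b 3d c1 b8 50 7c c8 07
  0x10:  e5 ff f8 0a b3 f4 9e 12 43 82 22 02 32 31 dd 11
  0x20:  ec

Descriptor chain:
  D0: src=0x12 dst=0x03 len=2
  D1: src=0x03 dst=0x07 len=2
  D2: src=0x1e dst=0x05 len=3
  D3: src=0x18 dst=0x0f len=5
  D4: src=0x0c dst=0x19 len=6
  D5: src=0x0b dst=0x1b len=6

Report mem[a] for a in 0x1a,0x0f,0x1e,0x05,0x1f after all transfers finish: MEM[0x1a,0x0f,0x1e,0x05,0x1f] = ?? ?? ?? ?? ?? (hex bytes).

MEM[0x1a,0x0f,0x1e,0x05,0x1f] = 7c 43 c8 dd 43

#0 dst[0x03+2] := {0xf8,0x0a}
#1 dst[0x07+2] := {0xf8,0x0a}
#2 dst[0x05+3] := {0xdd,0x11,0xec}
#3 dst[0x0f+5] := {0x43,0x82,0x22,0x02,0x32}
#4 dst[0x19+6] := {0x50,0x7c,0xc8,0x43,0x82,0x22}
#5 dst[0x1b+6] := {0xb8,0x50,0x7c,0xc8,0x43,0x82}
query mem[0x1a]=0x7c, mem[0x0f]=0x43, mem[0x1e]=0xc8, mem[0x05]=0xdd, mem[0x1f]=0x43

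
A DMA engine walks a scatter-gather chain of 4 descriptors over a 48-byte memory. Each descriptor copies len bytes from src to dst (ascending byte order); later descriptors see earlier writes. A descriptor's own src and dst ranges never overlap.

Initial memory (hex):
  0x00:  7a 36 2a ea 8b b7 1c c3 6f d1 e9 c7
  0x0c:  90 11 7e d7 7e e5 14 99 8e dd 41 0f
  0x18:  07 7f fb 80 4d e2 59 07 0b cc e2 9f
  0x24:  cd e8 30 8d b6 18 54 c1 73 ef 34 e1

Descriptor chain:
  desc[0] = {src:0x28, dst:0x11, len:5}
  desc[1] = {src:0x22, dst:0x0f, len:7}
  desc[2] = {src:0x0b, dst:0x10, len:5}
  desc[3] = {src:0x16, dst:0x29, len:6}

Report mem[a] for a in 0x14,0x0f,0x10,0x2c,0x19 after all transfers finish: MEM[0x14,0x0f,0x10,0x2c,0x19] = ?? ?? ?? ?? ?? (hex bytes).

MEM[0x14,0x0f,0x10,0x2c,0x19] = e2 e2 c7 7f 7f

[0] 0x28->0x11 len=5 : b6 18 54 c1 73
[1] 0x22->0x0f len=7 : e2 9f cd e8 30 8d b6
[2] 0x0b->0x10 len=5 : c7 90 11 7e e2
[3] 0x16->0x29 len=6 : 41 0f 07 7f fb 80
query mem[0x14]=0xe2, mem[0x0f]=0xe2, mem[0x10]=0xc7, mem[0x2c]=0x7f, mem[0x19]=0x7f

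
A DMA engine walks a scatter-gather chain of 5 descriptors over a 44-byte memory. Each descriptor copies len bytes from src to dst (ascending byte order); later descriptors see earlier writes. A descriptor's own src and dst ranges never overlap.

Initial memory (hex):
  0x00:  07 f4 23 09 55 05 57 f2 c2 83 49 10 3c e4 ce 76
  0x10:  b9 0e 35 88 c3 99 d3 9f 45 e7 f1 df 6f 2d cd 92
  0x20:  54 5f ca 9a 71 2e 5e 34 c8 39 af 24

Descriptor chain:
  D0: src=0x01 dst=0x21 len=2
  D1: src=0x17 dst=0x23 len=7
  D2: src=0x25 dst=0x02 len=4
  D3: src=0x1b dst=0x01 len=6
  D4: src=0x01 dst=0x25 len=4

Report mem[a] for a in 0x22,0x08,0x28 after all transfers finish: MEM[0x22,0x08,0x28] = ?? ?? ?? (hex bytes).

#0 dst[0x21+2] := {0xf4,0x23}
#1 dst[0x23+7] := {0x9f,0x45,0xe7,0xf1,0xdf,0x6f,0x2d}
#2 dst[0x02+4] := {0xe7,0xf1,0xdf,0x6f}
#3 dst[0x01+6] := {0xdf,0x6f,0x2d,0xcd,0x92,0x54}
#4 dst[0x25+4] := {0xdf,0x6f,0x2d,0xcd}
query mem[0x22]=0x23, mem[0x08]=0xc2, mem[0x28]=0xcd

MEM[0x22,0x08,0x28] = 23 c2 cd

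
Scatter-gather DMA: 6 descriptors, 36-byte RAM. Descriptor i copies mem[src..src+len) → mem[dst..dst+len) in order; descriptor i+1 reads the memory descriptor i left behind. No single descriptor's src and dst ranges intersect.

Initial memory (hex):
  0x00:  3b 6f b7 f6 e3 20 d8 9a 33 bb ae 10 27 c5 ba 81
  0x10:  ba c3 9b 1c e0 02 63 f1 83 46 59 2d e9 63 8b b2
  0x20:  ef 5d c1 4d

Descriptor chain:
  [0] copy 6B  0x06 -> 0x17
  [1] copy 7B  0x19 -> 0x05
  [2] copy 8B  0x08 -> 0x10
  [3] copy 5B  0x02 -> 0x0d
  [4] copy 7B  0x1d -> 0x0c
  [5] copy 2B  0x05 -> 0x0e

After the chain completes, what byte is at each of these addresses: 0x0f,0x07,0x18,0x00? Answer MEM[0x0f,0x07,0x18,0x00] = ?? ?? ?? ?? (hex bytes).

D0: mem[0x17..0x1c] <- [d8 9a 33 bb ae 10]
D1: mem[0x05..0x0b] <- [33 bb ae 10 63 8b b2]
D2: mem[0x10..0x17] <- [10 63 8b b2 27 c5 ba 81]
D3: mem[0x0d..0x11] <- [b7 f6 e3 33 bb]
D4: mem[0x0c..0x12] <- [63 8b b2 ef 5d c1 4d]
D5: mem[0x0e..0x0f] <- [33 bb]
query mem[0x0f]=0xbb, mem[0x07]=0xae, mem[0x18]=0x9a, mem[0x00]=0x3b

MEM[0x0f,0x07,0x18,0x00] = bb ae 9a 3b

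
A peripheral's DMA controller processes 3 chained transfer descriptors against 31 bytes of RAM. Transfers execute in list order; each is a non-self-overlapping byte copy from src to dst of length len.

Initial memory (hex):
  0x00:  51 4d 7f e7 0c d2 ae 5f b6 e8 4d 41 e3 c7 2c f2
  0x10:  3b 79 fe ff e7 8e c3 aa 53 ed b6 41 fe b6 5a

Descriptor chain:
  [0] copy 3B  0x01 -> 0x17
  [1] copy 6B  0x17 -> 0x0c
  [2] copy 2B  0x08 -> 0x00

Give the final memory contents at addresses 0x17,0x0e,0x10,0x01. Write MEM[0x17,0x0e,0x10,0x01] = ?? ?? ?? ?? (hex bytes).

MEM[0x17,0x0e,0x10,0x01] = 4d e7 41 e8

D0: mem[0x17..0x19] <- [4d 7f e7]
D1: mem[0x0c..0x11] <- [4d 7f e7 b6 41 fe]
D2: mem[0x00..0x01] <- [b6 e8]
query mem[0x17]=0x4d, mem[0x0e]=0xe7, mem[0x10]=0x41, mem[0x01]=0xe8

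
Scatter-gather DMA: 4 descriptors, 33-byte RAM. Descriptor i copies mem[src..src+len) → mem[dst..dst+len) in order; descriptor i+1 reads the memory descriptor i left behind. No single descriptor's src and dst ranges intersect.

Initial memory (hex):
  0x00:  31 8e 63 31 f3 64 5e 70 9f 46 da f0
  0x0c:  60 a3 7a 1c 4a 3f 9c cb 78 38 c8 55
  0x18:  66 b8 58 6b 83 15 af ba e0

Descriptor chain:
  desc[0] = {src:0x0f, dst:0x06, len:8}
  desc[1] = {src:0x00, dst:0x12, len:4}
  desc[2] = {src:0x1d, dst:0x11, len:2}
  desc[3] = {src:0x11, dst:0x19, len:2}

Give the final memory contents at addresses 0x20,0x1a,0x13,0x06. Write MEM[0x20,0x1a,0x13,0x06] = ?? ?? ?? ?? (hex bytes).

  after D0: wrote 8B at 0x06 = 1c4a3f9ccb7838c8
  after D1: wrote 4B at 0x12 = 318e6331
  after D2: wrote 2B at 0x11 = 15af
  after D3: wrote 2B at 0x19 = 15af
query mem[0x20]=0xe0, mem[0x1a]=0xaf, mem[0x13]=0x8e, mem[0x06]=0x1c

MEM[0x20,0x1a,0x13,0x06] = e0 af 8e 1c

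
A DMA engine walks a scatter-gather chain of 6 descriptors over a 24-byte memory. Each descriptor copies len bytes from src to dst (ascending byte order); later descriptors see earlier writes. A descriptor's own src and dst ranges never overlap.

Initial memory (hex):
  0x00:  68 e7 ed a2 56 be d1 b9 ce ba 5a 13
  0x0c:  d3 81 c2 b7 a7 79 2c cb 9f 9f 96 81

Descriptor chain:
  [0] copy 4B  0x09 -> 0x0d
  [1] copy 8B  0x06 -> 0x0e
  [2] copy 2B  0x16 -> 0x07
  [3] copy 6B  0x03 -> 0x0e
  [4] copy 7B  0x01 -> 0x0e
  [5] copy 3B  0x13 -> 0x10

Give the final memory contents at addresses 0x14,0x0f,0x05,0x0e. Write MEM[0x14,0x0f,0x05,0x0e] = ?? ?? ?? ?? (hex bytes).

MEM[0x14,0x0f,0x05,0x0e] = 96 ed be e7

#0 dst[0x0d+4] := {0xba,0x5a,0x13,0xd3}
#1 dst[0x0e+8] := {0xd1,0xb9,0xce,0xba,0x5a,0x13,0xd3,0xba}
#2 dst[0x07+2] := {0x96,0x81}
#3 dst[0x0e+6] := {0xa2,0x56,0xbe,0xd1,0x96,0x81}
#4 dst[0x0e+7] := {0xe7,0xed,0xa2,0x56,0xbe,0xd1,0x96}
#5 dst[0x10+3] := {0xd1,0x96,0xba}
query mem[0x14]=0x96, mem[0x0f]=0xed, mem[0x05]=0xbe, mem[0x0e]=0xe7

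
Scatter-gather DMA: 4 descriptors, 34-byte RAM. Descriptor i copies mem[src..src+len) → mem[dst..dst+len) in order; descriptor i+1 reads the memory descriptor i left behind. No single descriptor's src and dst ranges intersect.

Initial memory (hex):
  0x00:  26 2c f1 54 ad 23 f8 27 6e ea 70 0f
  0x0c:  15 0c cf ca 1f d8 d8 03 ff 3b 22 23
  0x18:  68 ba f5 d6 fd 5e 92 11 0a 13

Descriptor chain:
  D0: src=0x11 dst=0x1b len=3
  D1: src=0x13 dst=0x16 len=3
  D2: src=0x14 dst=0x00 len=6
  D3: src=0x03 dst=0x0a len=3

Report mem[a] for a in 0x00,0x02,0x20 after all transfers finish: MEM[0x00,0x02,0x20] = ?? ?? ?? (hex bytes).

MEM[0x00,0x02,0x20] = ff 03 0a

#0 dst[0x1b+3] := {0xd8,0xd8,0x03}
#1 dst[0x16+3] := {0x03,0xff,0x3b}
#2 dst[0x00+6] := {0xff,0x3b,0x03,0xff,0x3b,0xba}
#3 dst[0x0a+3] := {0xff,0x3b,0xba}
query mem[0x00]=0xff, mem[0x02]=0x03, mem[0x20]=0x0a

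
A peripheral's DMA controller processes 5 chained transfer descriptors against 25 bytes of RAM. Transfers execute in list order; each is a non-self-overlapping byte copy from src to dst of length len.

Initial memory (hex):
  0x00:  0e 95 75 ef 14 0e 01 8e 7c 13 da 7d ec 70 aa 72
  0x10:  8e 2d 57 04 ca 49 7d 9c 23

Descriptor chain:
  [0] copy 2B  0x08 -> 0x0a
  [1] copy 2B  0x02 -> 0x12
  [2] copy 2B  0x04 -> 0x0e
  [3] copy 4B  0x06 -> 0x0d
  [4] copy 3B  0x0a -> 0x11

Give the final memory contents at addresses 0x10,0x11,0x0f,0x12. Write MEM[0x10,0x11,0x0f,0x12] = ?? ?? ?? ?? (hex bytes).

MEM[0x10,0x11,0x0f,0x12] = 13 7c 7c 13

[0] 0x08->0x0a len=2 : 7c 13
[1] 0x02->0x12 len=2 : 75 ef
[2] 0x04->0x0e len=2 : 14 0e
[3] 0x06->0x0d len=4 : 01 8e 7c 13
[4] 0x0a->0x11 len=3 : 7c 13 ec
query mem[0x10]=0x13, mem[0x11]=0x7c, mem[0x0f]=0x7c, mem[0x12]=0x13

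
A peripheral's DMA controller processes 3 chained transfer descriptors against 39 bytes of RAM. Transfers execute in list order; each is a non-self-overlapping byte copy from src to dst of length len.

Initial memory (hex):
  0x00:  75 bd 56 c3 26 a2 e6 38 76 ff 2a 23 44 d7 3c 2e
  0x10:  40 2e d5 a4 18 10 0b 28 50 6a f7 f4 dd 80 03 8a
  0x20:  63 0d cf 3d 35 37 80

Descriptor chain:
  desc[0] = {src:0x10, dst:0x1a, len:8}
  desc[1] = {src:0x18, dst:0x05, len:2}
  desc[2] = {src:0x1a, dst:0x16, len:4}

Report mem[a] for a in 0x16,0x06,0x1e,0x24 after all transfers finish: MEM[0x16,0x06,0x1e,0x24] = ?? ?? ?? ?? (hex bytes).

[0] 0x10->0x1a len=8 : 40 2e d5 a4 18 10 0b 28
[1] 0x18->0x05 len=2 : 50 6a
[2] 0x1a->0x16 len=4 : 40 2e d5 a4
query mem[0x16]=0x40, mem[0x06]=0x6a, mem[0x1e]=0x18, mem[0x24]=0x35

MEM[0x16,0x06,0x1e,0x24] = 40 6a 18 35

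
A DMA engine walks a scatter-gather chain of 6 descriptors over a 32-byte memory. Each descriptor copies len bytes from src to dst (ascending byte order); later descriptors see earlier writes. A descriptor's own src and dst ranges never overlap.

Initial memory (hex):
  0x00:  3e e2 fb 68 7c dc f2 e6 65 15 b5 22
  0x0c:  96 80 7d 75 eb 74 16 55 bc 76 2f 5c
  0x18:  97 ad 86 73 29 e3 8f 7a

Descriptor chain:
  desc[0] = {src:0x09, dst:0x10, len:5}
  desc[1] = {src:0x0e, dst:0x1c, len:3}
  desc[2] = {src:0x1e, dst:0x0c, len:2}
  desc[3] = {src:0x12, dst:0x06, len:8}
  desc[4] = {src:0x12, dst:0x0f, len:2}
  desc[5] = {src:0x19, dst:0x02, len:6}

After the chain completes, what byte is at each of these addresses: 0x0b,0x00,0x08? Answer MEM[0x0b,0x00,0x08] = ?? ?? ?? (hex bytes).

MEM[0x0b,0x00,0x08] = 5c 3e 80

[0] 0x09->0x10 len=5 : 15 b5 22 96 80
[1] 0x0e->0x1c len=3 : 7d 75 15
[2] 0x1e->0x0c len=2 : 15 7a
[3] 0x12->0x06 len=8 : 22 96 80 76 2f 5c 97 ad
[4] 0x12->0x0f len=2 : 22 96
[5] 0x19->0x02 len=6 : ad 86 73 7d 75 15
query mem[0x0b]=0x5c, mem[0x00]=0x3e, mem[0x08]=0x80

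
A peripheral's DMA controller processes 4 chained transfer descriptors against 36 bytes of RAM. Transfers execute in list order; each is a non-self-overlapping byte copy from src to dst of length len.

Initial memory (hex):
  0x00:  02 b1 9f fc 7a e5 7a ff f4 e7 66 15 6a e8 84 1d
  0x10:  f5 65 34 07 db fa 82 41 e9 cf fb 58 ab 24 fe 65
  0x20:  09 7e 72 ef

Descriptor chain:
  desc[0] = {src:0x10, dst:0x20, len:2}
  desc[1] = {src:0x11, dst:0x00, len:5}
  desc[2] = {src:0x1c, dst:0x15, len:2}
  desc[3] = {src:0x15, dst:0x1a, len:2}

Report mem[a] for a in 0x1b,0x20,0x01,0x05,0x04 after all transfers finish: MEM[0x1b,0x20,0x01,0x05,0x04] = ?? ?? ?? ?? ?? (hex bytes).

D0: mem[0x20..0x21] <- [f5 65]
D1: mem[0x00..0x04] <- [65 34 07 db fa]
D2: mem[0x15..0x16] <- [ab 24]
D3: mem[0x1a..0x1b] <- [ab 24]
query mem[0x1b]=0x24, mem[0x20]=0xf5, mem[0x01]=0x34, mem[0x05]=0xe5, mem[0x04]=0xfa

MEM[0x1b,0x20,0x01,0x05,0x04] = 24 f5 34 e5 fa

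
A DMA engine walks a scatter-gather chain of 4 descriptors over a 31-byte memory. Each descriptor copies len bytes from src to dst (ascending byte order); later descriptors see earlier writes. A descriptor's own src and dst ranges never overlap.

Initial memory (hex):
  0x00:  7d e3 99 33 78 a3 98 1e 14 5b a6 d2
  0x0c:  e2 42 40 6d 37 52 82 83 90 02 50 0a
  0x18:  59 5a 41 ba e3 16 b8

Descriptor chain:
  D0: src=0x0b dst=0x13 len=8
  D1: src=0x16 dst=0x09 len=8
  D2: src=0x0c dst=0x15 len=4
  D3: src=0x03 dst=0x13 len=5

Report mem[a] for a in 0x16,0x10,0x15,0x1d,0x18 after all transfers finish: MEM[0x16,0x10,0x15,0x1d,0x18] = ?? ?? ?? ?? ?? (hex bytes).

MEM[0x16,0x10,0x15,0x1d,0x18] = 98 16 a3 16 e3

  after D0: wrote 8B at 0x13 = d2e242406d375282
  after D1: wrote 8B at 0x09 = 406d375282bae316
  after D2: wrote 4B at 0x15 = 5282bae3
  after D3: wrote 5B at 0x13 = 3378a3981e
query mem[0x16]=0x98, mem[0x10]=0x16, mem[0x15]=0xa3, mem[0x1d]=0x16, mem[0x18]=0xe3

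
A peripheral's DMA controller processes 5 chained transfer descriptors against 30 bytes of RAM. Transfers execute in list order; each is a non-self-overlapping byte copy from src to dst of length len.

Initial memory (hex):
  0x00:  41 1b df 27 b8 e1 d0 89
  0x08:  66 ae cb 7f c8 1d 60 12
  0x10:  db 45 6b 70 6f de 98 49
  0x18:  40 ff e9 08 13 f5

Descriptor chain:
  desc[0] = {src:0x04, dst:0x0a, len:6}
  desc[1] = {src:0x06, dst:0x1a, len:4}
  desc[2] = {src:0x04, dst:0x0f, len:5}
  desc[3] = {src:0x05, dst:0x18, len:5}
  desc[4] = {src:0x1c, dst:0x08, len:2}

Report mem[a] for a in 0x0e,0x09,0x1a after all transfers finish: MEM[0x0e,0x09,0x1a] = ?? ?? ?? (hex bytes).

MEM[0x0e,0x09,0x1a] = 66 ae 89

  after D0: wrote 6B at 0x0a = b8e1d08966ae
  after D1: wrote 4B at 0x1a = d08966ae
  after D2: wrote 5B at 0x0f = b8e1d08966
  after D3: wrote 5B at 0x18 = e1d08966ae
  after D4: wrote 2B at 0x08 = aeae
query mem[0x0e]=0x66, mem[0x09]=0xae, mem[0x1a]=0x89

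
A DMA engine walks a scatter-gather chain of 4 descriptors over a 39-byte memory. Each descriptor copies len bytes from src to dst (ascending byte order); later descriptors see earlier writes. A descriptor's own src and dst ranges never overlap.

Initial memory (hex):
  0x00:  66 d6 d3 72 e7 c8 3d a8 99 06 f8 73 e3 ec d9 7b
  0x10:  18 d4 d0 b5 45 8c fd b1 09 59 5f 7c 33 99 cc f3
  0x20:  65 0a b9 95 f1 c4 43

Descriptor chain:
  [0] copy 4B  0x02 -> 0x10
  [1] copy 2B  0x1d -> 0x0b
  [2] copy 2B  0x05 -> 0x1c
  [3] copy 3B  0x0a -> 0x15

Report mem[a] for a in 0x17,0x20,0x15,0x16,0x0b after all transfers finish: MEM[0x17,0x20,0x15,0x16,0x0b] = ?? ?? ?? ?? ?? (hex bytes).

MEM[0x17,0x20,0x15,0x16,0x0b] = cc 65 f8 99 99

  after D0: wrote 4B at 0x10 = d372e7c8
  after D1: wrote 2B at 0x0b = 99cc
  after D2: wrote 2B at 0x1c = c83d
  after D3: wrote 3B at 0x15 = f899cc
query mem[0x17]=0xcc, mem[0x20]=0x65, mem[0x15]=0xf8, mem[0x16]=0x99, mem[0x0b]=0x99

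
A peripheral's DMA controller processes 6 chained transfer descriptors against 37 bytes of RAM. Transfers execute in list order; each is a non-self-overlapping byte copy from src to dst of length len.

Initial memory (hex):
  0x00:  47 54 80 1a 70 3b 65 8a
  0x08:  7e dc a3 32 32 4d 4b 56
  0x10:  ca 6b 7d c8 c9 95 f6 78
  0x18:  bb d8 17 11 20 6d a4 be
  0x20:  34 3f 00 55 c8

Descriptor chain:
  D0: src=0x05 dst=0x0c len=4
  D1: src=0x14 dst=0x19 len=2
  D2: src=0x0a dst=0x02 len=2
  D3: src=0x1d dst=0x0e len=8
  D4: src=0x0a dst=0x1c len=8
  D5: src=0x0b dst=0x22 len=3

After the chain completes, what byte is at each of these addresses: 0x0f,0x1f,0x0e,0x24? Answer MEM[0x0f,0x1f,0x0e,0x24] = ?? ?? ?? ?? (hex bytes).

  after D0: wrote 4B at 0x0c = 3b658a7e
  after D1: wrote 2B at 0x19 = c995
  after D2: wrote 2B at 0x02 = a332
  after D3: wrote 8B at 0x0e = 6da4be343f0055c8
  after D4: wrote 8B at 0x1c = a3323b656da4be34
  after D5: wrote 3B at 0x22 = 323b65
query mem[0x0f]=0xa4, mem[0x1f]=0x65, mem[0x0e]=0x6d, mem[0x24]=0x65

MEM[0x0f,0x1f,0x0e,0x24] = a4 65 6d 65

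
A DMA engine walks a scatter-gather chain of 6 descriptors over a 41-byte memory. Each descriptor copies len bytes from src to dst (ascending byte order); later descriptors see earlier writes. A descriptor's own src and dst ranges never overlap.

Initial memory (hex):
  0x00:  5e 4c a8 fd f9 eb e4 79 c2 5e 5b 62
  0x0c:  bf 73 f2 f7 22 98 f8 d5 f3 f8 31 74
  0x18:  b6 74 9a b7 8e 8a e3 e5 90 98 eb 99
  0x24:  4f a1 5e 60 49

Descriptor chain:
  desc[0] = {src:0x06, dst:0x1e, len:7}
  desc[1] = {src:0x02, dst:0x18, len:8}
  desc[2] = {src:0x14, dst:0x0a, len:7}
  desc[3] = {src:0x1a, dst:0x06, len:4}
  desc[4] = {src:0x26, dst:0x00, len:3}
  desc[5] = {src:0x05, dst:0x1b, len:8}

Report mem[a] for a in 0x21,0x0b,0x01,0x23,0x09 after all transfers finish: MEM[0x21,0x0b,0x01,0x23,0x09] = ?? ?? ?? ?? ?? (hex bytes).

MEM[0x21,0x0b,0x01,0x23,0x09] = f8 f8 60 62 79

D0: mem[0x1e..0x24] <- [e4 79 c2 5e 5b 62 bf]
D1: mem[0x18..0x1f] <- [a8 fd f9 eb e4 79 c2 5e]
D2: mem[0x0a..0x10] <- [f3 f8 31 74 a8 fd f9]
D3: mem[0x06..0x09] <- [f9 eb e4 79]
D4: mem[0x00..0x02] <- [5e 60 49]
D5: mem[0x1b..0x22] <- [eb f9 eb e4 79 f3 f8 31]
query mem[0x21]=0xf8, mem[0x0b]=0xf8, mem[0x01]=0x60, mem[0x23]=0x62, mem[0x09]=0x79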